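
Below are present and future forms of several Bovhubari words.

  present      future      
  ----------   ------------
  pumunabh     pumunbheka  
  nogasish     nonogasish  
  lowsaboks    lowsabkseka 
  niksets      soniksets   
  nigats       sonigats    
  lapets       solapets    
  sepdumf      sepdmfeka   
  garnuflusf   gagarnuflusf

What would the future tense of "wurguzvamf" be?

wurguzvmfeka

lapets and lowsaboks both end in -s yet inflect differently (solapets, lowsabkseka), so the final letter is not what conditions the rule; the second-to-last letter is.
"wurguzvamf" has second-to-last letter 'm'. The one such stem in the data (sepdumf → sepdmfeka) deletes the last vowel and adds -eka (as do lowsaboks, pumunabh), so the same rule applies.
The other patterns: stems whose second-to-last letter is 't' add the prefix so-; stems whose second-to-last letter is 's' repeat the first consonant+vowel as a prefix.
So wurguzvamf → wurguzvmfeka.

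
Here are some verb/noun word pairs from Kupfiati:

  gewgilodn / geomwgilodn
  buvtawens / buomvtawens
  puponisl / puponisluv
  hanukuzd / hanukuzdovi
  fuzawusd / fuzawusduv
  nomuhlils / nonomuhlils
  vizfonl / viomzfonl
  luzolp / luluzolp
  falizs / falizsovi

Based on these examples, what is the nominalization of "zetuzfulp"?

zezetuzfulp

falizs and buvtawens both end in -s yet inflect differently (falizsovi, buomvtawens), so the final letter is not what conditions the rule; the second-to-last letter is.
"zetuzfulp" has second-to-last letter 'l'. The stems whose second-to-last letter is 'l' (nomuhlils → nonomuhlils, luzolp → luluzolp) repeat the first consonant+vowel as a prefix.
The other patterns: stems whose second-to-last letter is 'z' add -ovi; stems whose second-to-last letter is 'd' or 'n' insert -om- after the first vowel; stems whose second-to-last letter is 's' add -uv.
So zetuzfulp → zezetuzfulp.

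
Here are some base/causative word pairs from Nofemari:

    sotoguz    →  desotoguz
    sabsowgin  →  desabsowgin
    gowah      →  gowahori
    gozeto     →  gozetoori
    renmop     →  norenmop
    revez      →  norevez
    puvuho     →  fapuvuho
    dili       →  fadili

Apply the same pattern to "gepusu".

gepusuori

sotoguz and revez both end in -z yet inflect differently (desotoguz, norevez), so the final letter is not what conditions the rule; the first letter is.
"gepusu" begins with g-. The stems beginning with g- (gowah → gowahori, gozeto → gozetoori) add -ori.
So gepusu → gepusuori.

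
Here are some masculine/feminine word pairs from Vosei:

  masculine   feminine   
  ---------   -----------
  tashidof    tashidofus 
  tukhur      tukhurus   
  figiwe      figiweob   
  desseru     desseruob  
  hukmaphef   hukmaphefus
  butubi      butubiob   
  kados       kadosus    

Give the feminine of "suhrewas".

hukmaphef and figiwe both have last vowel 'e' yet inflect differently (hukmaphefus, figiweob), so the last vowel is not what conditions the rule; whether the stem ends in a vowel or a consonant is.
"suhrewas" ends in a consonant. The stems ending in a consonant (tashidof → tashidofus, tukhur → tukhurus, hukmaphef → hukmaphefus) add -us.
So suhrewas → suhrewasus.

suhrewasus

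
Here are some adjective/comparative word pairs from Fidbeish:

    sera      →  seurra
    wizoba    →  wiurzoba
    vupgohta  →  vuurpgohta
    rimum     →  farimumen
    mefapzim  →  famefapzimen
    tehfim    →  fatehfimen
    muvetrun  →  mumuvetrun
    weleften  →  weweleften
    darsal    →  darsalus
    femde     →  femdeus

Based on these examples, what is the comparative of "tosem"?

rimum and muvetrun both have last vowel 'u' yet inflect differently (farimumen, mumuvetrun), so the last vowel is not what conditions the rule; the final letter is.
"tosem" ends in -m. The stems ending in -m (rimum → farimumen, mefapzim → famefapzimen, tehfim → fatehfimen) add fa- … -en around the stem.
The other patterns: stems ending in -a insert -ur- after the first vowel; stems ending in -n repeat the first consonant+vowel as a prefix; stems ending in -e or -l add -us.
So tosem → fatosemen.

fatosemen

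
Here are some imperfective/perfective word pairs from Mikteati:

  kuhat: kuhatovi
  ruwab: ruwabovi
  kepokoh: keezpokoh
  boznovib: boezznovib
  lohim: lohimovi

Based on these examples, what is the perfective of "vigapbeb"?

boznovib and ruwab both end in -b yet inflect differently (boezznovib, ruwabovi), so the final letter is not what conditions the rule; the number of vowels is.
"vigapbeb" has 3 vowels. The stems with 3 vowels (kepokoh → keezpokoh, boznovib → boezznovib) insert -ez- after the first vowel.
So vigapbeb → viezgapbeb.

viezgapbeb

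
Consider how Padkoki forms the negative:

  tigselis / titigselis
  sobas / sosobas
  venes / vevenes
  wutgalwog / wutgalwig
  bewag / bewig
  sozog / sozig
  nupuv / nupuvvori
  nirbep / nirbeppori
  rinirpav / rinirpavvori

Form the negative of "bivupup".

"bivupup" ends in -p. The one such stem in the data (nirbep → nirbeppori) doubles the final consonant and adds -ori (as do nupuv, rinirpav), so the same rule applies.
The other patterns: stems ending in -s repeat the first consonant+vowel as a prefix; stems ending in -g change the last vowel to 'i'.
So bivupup → bivupuppori.

bivupuppori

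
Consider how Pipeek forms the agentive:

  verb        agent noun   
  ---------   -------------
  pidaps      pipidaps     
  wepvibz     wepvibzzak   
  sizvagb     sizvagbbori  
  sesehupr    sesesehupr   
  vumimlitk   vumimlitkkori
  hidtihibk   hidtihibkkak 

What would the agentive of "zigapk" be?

hidtihibk and vumimlitk both end in -k yet inflect differently (hidtihibkkak, vumimlitkkori), so the final letter is not what conditions the rule; the second-to-last letter is.
"zigapk" has second-to-last letter 'p'. The stems whose second-to-last letter is 'p' (sesehupr → sesesehupr, pidaps → pipidaps) repeat the first consonant+vowel as a prefix.
The other patterns: stems whose second-to-last letter is 'b' double the final consonant and add -ak; stems whose second-to-last letter is 'g' or 't' double the final consonant and add -ori.
So zigapk → zizigapk.

zizigapk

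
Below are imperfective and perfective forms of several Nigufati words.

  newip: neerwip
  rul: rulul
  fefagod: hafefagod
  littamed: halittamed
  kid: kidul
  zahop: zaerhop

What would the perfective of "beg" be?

begul

kid and littamed both end in -d yet inflect differently (kidul, halittamed), so the final letter is not what conditions the rule; the number of vowels is.
"beg" has 1 vowel. The stems with 1 vowel (kid → kidul, rul → rulul) add -ul.
So beg → begul.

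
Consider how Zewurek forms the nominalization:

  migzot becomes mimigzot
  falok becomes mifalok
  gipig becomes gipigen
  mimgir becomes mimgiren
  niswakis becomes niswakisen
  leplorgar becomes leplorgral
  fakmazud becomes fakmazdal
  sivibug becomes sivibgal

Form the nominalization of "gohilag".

gohilgal

mimgir and leplorgar both end in -r yet inflect differently (mimgiren, leplorgral), so the final letter is not what conditions the rule; the last vowel is.
"gohilag" has last vowel 'a'. The one such stem in the data (leplorgar → leplorgral) deletes the last vowel and adds -al (as do fakmazud, sivibug), so the same rule applies.
So gohilag → gohilgal.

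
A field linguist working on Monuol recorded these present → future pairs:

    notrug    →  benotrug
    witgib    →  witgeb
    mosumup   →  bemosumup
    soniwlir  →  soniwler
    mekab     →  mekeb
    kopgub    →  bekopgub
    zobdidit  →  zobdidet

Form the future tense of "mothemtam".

mothemtem

kopgub and witgib both end in -b yet inflect differently (bekopgub, witgeb), so the final letter is not what conditions the rule; the last vowel is.
"mothemtam" has last vowel 'a'. The one such stem in the data (mekab → mekeb) changes the last vowel to 'e' (as do zobdidit, soniwlir), so the same rule applies.
The other pattern: stems whose last vowel is 'u' add the prefix be-.
So mothemtam → mothemtem.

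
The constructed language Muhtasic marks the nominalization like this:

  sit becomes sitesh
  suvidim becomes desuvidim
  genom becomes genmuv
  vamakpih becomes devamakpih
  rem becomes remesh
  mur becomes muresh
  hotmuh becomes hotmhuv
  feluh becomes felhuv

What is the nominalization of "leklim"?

rem and genom both end in -m yet inflect differently (remesh, genmuv), so the final letter is not what conditions the rule; the number of vowels is.
"leklim" has 2 vowels. The stems with 2 vowels (hotmuh → hotmhuv, genom → genmuv, feluh → felhuv) delete the last vowel and add -uv.
The other patterns: stems with 1 vowel add -esh; stems with 3 vowels add the prefix de-.
So leklim → leklmuv.

leklmuv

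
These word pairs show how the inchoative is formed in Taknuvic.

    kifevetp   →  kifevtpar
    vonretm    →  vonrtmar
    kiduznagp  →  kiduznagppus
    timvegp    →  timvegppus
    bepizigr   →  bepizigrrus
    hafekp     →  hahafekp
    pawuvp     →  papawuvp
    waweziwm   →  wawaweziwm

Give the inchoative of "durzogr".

durzogrrus

"durzogr" has second-to-last letter 'g'. The stems whose second-to-last letter is 'g' (kiduznagp → kiduznagppus, timvegp → timvegppus, bepizigr → bepizigrrus) double the final consonant and add -us.
The other patterns: stems whose second-to-last letter is 't' delete the last vowel and add -ar; stems whose second-to-last letter is 'k', 'v' or 'w' repeat the first consonant+vowel as a prefix.
So durzogr → durzogrrus.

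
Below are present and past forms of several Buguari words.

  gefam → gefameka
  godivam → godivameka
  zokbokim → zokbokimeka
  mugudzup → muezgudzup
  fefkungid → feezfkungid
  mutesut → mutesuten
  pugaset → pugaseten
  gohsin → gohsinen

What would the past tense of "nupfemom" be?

nupfemomeka

zokbokim and fefkungid both have last vowel 'i' yet inflect differently (zokbokimeka, feezfkungid), so the last vowel is not what conditions the rule; the final letter is.
"nupfemom" ends in -m. The stems ending in -m (gefam → gefameka, godivam → godivameka, zokbokim → zokbokimeka) add -eka.
The other patterns: stems ending in -d or -p insert -ez- after the first vowel; stems ending in -n or -t add -en.
So nupfemom → nupfemomeka.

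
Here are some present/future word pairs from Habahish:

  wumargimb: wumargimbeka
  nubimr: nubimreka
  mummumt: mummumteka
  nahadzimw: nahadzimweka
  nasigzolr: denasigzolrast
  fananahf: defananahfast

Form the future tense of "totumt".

totumteka

"totumt" has second-to-last letter 'm'. The stems whose second-to-last letter is 'm' (wumargimb → wumargimbeka, nubimr → nubimreka, mummumt → mummumteka) add -eka.
The other pattern: stems whose second-to-last letter is 'h' or 'l' add de- … -ast around the stem.
So totumt → totumteka.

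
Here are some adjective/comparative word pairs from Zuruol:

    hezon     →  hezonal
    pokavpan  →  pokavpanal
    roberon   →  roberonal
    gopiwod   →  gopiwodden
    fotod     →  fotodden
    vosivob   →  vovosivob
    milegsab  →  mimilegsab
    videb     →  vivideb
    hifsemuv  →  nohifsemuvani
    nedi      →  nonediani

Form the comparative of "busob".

hezon and gopiwod both have last vowel 'o' yet inflect differently (hezonal, gopiwodden), so the last vowel is not what conditions the rule; the final letter is.
"busob" ends in -b. The stems ending in -b (vosivob → vovosivob, milegsab → mimilegsab, videb → vivideb) repeat the first consonant+vowel as a prefix.
The other patterns: stems ending in -n add -al; stems ending in -d double the final consonant and add -en; stems ending in -i or -v add no- … -ani around the stem.
So busob → bubusob.

bubusob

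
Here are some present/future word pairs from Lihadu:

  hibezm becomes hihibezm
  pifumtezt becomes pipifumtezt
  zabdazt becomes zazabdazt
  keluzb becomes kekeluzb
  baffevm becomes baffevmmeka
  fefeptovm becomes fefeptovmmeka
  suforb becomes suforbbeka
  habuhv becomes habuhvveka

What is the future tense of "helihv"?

hibezm and baffevm both end in -m yet inflect differently (hihibezm, baffevmmeka), so the final letter is not what conditions the rule; the second-to-last letter is.
"helihv" has second-to-last letter 'h'. The one such stem in the data (habuhv → habuhvveka) doubles the final consonant and adds -eka (as do baffevm, fefeptovm), so the same rule applies.
The other pattern: stems whose second-to-last letter is 'z' repeat the first consonant+vowel as a prefix.
So helihv → helihvveka.

helihvveka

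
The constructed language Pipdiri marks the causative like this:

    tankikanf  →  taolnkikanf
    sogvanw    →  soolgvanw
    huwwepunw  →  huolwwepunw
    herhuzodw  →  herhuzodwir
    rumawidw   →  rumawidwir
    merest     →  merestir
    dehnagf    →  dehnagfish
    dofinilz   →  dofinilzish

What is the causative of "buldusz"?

bulduszir

sogvanw and herhuzodw both end in -w yet inflect differently (soolgvanw, herhuzodwir), so the final letter is not what conditions the rule; the second-to-last letter is.
"buldusz" has second-to-last letter 's'. The one such stem in the data (merest → merestir) adds -ir, so the same rule applies.
The other patterns: stems whose second-to-last letter is 'n' insert -ol- after the first vowel; stems whose second-to-last letter is 'g' or 'l' add -ish.
So buldusz → bulduszir.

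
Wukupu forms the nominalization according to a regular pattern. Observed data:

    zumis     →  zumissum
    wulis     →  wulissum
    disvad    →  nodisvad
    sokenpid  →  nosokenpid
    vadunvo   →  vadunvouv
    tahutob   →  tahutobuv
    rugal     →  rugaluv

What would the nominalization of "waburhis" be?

waburhissum

"waburhis" ends in -s. The stems ending in -s (zumis → zumissum, wulis → wulissum) double the final consonant and add -um.
So waburhis → waburhissum.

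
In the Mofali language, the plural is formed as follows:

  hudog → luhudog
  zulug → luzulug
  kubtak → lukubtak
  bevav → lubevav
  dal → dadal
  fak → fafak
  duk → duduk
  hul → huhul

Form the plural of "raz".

kubtak and fak both end in -k yet inflect differently (lukubtak, fafak), so the final letter is not what conditions the rule; the number of vowels is.
"raz" has 1 vowel. The stems with 1 vowel (dal → dadal, fak → fafak, duk → duduk) repeat the first consonant+vowel as a prefix.
So raz → raraz.

raraz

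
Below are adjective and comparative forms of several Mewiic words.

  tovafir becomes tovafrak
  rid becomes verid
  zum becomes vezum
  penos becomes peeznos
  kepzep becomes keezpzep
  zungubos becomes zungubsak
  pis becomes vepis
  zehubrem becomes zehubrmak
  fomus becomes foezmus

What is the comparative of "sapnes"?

pis and fomus both end in -s yet inflect differently (vepis, foezmus), so the final letter is not what conditions the rule; the number of vowels is.
"sapnes" has 2 vowels. The stems with 2 vowels (fomus → foezmus, kepzep → keezpzep, penos → peeznos) insert -ez- after the first vowel.
So sapnes → saezpnes.

saezpnes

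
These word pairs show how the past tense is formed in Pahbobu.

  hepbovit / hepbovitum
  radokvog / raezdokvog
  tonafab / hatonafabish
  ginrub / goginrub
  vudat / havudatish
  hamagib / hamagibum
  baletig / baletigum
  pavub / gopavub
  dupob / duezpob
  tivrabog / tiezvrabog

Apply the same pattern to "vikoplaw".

havikoplawish

vudat and hepbovit both end in -t yet inflect differently (havudatish, hepbovitum), so the final letter is not what conditions the rule; the last vowel is.
"vikoplaw" has last vowel 'a'. The stems whose last vowel is 'a' (vudat → havudatish, tonafab → hatonafabish) add ha- … -ish around the stem.
The other patterns: stems whose last vowel is 'i' add -um; stems whose last vowel is 'o' insert -ez- after the first vowel; stems whose last vowel is 'u' add the prefix go-.
So vikoplaw → havikoplawish.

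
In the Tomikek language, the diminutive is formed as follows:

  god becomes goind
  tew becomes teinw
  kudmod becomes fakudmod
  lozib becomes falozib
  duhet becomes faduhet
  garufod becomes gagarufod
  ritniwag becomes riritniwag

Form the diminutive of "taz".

tainz

"taz" has 1 vowel. The stems with 1 vowel (god → goind, tew → teinw) insert -in- after the first vowel.
The other patterns: stems with 2 vowels add the prefix fa-; stems with 3 vowels repeat the first consonant+vowel as a prefix.
So taz → tainz.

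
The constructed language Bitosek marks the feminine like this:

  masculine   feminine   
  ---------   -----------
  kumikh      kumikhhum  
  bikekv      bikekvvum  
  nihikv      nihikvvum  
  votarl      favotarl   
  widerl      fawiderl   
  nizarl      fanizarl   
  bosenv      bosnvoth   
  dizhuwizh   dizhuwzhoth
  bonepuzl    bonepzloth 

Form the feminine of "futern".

fafutern

bikekv and bosenv both end in -v yet inflect differently (bikekvvum, bosnvoth), so the final letter is not what conditions the rule; the second-to-last letter is.
"futern" has second-to-last letter 'r'. The stems whose second-to-last letter is 'r' (votarl → favotarl, widerl → fawiderl, nizarl → fanizarl) add the prefix fa-.
The other patterns: stems whose second-to-last letter is 'k' double the final consonant and add -um; stems whose second-to-last letter is 'n' or 'z' delete the last vowel and add -oth.
So futern → fafutern.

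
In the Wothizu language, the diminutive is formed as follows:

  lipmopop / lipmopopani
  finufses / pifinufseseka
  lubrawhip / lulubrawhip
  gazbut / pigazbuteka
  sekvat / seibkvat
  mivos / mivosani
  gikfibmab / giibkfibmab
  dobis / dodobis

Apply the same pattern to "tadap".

taibdap

"tadap" has last vowel 'a'. The stems whose last vowel is 'a' (gikfibmab → giibkfibmab, sekvat → seibkvat) insert -ib- after the first vowel.
So tadap → taibdap.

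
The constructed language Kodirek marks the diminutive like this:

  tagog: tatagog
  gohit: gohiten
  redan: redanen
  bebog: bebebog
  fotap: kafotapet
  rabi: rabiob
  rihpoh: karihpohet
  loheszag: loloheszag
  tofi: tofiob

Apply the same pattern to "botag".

bobotag

"botag" ends in -g. The stems ending in -g (bebog → bebebog, loheszag → loloheszag, tagog → tatagog) repeat the first consonant+vowel as a prefix.
The other patterns: stems ending in -i add -ob; stems ending in -n or -t add -en; stems ending in -h or -p add ka- … -et around the stem.
So botag → bobotag.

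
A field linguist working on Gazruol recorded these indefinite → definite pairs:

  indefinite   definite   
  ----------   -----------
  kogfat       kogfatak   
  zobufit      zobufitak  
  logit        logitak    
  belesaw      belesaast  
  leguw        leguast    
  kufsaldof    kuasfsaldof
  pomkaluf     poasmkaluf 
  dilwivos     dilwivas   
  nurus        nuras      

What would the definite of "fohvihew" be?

fohviheast

kogfat and belesaw both have last vowel 'a' yet inflect differently (kogfatak, belesaast), so the last vowel is not what conditions the rule; the final letter is.
"fohvihew" ends in -w. The stems ending in -w (belesaw → belesaast, leguw → leguast) drop the final letter and add -ast.
So fohvihew → fohviheast.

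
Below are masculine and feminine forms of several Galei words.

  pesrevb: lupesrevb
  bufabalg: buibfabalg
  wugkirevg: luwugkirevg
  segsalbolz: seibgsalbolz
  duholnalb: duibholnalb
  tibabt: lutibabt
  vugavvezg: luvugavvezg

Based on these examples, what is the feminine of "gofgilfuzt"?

bufabalg and vugavvezg both end in -g yet inflect differently (buibfabalg, luvugavvezg), so the final letter is not what conditions the rule; the second-to-last letter is.
"gofgilfuzt" has second-to-last letter 'z'. The one such stem in the data (vugavvezg → luvugavvezg) adds the prefix lu-, so the same rule applies.
The other pattern: stems whose second-to-last letter is 'l' insert -ib- after the first vowel.
So gofgilfuzt → lugofgilfuzt.

lugofgilfuzt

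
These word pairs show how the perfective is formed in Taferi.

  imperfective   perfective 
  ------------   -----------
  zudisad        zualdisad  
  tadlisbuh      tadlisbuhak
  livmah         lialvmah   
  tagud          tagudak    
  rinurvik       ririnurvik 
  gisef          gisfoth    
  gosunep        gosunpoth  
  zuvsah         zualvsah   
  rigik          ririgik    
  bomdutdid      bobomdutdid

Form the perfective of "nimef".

nimfoth

bomdutdid and zudisad both end in -d yet inflect differently (bobomdutdid, zualdisad), so the final letter is not what conditions the rule; the last vowel is.
"nimef" has last vowel 'e'. The stems whose last vowel is 'e' (gosunep → gosunpoth, gisef → gisfoth) delete the last vowel and add -oth.
The other patterns: stems whose last vowel is 'i' repeat the first consonant+vowel as a prefix; stems whose last vowel is 'a' insert -al- after the first vowel; stems whose last vowel is 'u' add -ak.
So nimef → nimfoth.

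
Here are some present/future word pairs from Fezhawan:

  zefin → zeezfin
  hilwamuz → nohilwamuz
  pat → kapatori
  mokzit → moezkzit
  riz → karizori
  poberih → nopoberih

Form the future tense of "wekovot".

pat and mokzit both end in -t yet inflect differently (kapatori, moezkzit), so the final letter is not what conditions the rule; the number of vowels is.
"wekovot" has 3 vowels. The stems with 3 vowels (poberih → nopoberih, hilwamuz → nohilwamuz) add the prefix no-.
So wekovot → nowekovot.

nowekovot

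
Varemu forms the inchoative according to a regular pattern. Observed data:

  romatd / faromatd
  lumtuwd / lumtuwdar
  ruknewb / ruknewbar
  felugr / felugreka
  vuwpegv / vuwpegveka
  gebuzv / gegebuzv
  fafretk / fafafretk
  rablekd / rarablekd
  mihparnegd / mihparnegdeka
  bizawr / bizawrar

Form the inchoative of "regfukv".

reregfukv

lumtuwd and romatd both end in -d yet inflect differently (lumtuwdar, faromatd), so the final letter is not what conditions the rule; the second-to-last letter is.
"regfukv" has second-to-last letter 'k'. The one such stem in the data (rablekd → rarablekd) repeats the first consonant+vowel as a prefix (as does gebuzv), so the same rule applies.
So regfukv → reregfukv.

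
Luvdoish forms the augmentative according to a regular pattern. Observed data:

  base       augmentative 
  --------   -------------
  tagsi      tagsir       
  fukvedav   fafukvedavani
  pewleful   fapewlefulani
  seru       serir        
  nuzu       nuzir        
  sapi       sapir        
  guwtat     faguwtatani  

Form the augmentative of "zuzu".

zuzir

"zuzu" ends in a vowel. The stems ending in a vowel (seru → serir, tagsi → tagsir, sapi → sapir) drop the final letter and add -ir.
The other pattern: stems ending in a consonant add fa- … -ani around the stem.
So zuzu → zuzir.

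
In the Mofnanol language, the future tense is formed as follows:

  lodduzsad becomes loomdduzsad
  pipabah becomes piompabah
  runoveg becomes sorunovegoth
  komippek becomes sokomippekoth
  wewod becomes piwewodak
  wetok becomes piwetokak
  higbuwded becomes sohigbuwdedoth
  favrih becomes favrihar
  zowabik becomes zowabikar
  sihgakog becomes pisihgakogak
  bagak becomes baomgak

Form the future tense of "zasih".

lodduzsad and higbuwded both end in -d yet inflect differently (loomdduzsad, sohigbuwdedoth), so the final letter is not what conditions the rule; the last vowel is.
"zasih" has last vowel 'i'. The stems whose last vowel is 'i' (favrih → favrihar, zowabik → zowabikar) add -ar.
So zasih → zasihar.

zasihar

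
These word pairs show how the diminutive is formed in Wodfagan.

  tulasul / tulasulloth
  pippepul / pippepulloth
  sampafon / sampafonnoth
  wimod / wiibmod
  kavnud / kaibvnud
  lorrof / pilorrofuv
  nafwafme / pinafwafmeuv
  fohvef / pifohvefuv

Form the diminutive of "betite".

pibetiteuv

"betite" ends in -e. The one such stem in the data (nafwafme → pinafwafmeuv) adds pi- … -uv around the stem, so the same rule applies.
The other patterns: stems ending in -l or -n double the final consonant and add -oth; stems ending in -d insert -ib- after the first vowel.
So betite → pibetiteuv.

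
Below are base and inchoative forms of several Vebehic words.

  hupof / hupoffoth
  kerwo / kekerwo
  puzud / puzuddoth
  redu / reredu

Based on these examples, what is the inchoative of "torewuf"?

torewuffoth

hupof and kerwo both have last vowel 'o' yet inflect differently (hupoffoth, kekerwo), so the last vowel is not what conditions the rule; whether the stem ends in a vowel or a consonant is.
"torewuf" ends in a consonant. The stems ending in a consonant (puzud → puzuddoth, hupof → hupoffoth) double the final consonant and add -oth.
So torewuf → torewuffoth.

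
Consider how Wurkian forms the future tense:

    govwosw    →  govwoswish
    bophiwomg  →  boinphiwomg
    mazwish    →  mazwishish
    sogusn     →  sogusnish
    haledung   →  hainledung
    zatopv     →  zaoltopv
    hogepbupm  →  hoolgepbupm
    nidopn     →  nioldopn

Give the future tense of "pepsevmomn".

sogusn and nidopn both end in -n yet inflect differently (sogusnish, nioldopn), so the final letter is not what conditions the rule; the second-to-last letter is.
"pepsevmomn" has second-to-last letter 'm'. The one such stem in the data (bophiwomg → boinphiwomg) inserts -in- after the first vowel (as does haledung), so the same rule applies.
The other patterns: stems whose second-to-last letter is 's' add -ish; stems whose second-to-last letter is 'p' insert -ol- after the first vowel.
So pepsevmomn → peinpsevmomn.

peinpsevmomn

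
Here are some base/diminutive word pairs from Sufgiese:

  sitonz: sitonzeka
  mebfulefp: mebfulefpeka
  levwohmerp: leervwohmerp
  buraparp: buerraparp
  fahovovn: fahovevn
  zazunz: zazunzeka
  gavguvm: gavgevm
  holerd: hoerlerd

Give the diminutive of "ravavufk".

ravavufkeka

buraparp and mebfulefp both end in -p yet inflect differently (buerraparp, mebfulefpeka), so the final letter is not what conditions the rule; the second-to-last letter is.
"ravavufk" has second-to-last letter 'f'. The one such stem in the data (mebfulefp → mebfulefpeka) adds -eka, so the same rule applies.
The other patterns: stems whose second-to-last letter is 'v' change the last vowel to 'e'; stems whose second-to-last letter is 'r' insert -er- after the first vowel.
So ravavufk → ravavufkeka.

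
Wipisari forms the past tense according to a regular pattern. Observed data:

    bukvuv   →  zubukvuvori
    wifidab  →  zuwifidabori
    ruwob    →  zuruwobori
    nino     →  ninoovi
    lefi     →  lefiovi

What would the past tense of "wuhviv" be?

zuwuhvivori

ruwob and nino both have last vowel 'o' yet inflect differently (zuruwobori, ninoovi), so the last vowel is not what conditions the rule; whether the stem ends in a vowel or a consonant is.
"wuhviv" ends in a consonant. The stems ending in a consonant (bukvuv → zubukvuvori, wifidab → zuwifidabori, ruwob → zuruwobori) add zu- … -ori around the stem.
The other pattern: stems ending in a vowel add -ovi.
So wuhviv → zuwuhvivori.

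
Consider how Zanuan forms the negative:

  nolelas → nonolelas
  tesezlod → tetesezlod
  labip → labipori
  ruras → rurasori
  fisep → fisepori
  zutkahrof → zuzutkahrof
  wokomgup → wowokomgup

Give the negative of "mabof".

wokomgup and fisep both end in -p yet inflect differently (wowokomgup, fisepori), so the final letter is not what conditions the rule; the number of vowels is.
"mabof" has 2 vowels. The stems with 2 vowels (fisep → fisepori, labip → labipori, ruras → rurasori) add -ori.
So mabof → mabofori.

mabofori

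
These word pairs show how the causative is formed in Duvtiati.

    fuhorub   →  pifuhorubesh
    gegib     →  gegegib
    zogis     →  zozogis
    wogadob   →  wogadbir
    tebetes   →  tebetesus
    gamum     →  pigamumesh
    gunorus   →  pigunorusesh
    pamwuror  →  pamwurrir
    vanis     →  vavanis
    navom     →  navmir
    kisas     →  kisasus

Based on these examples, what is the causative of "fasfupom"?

fuhorub and wogadob both end in -b yet inflect differently (pifuhorubesh, wogadbir), so the final letter is not what conditions the rule; the last vowel is.
"fasfupom" has last vowel 'o'. The stems whose last vowel is 'o' (pamwuror → pamwurrir, wogadob → wogadbir, navom → navmir) delete the last vowel and add -ir.
The other patterns: stems whose last vowel is 'u' add pi- … -esh around the stem; stems whose last vowel is 'i' repeat the first consonant+vowel as a prefix; stems whose last vowel is 'a' or 'e' add -us.
So fasfupom → fasfupmir.

fasfupmir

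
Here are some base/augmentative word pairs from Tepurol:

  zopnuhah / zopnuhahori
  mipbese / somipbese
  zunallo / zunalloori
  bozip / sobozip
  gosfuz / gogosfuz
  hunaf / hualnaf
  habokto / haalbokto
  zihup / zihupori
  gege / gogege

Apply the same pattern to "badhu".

zunallo and habokto both end in -o yet inflect differently (zunalloori, haalbokto), so the final letter is not what conditions the rule; the first letter is.
"badhu" begins with b-. The one such stem in the data (bozip → sobozip) adds the prefix so-, so the same rule applies.
So badhu → sobadhu.

sobadhu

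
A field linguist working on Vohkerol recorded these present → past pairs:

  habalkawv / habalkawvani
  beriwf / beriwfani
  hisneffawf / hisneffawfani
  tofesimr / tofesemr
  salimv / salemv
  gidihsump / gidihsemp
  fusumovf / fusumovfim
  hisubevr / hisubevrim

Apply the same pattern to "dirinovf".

dirinovfim

"dirinovf" has second-to-last letter 'v'. The stems whose second-to-last letter is 'v' (fusumovf → fusumovfim, hisubevr → hisubevrim) add -im.
So dirinovf → dirinovfim.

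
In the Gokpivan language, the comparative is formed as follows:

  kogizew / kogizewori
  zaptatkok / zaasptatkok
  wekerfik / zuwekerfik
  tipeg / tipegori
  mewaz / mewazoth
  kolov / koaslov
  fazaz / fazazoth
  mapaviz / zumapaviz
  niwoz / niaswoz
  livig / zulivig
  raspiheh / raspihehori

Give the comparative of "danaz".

danazoth

"danaz" has last vowel 'a'. The stems whose last vowel is 'a' (fazaz → fazazoth, mewaz → mewazoth) add -oth.
The other patterns: stems whose last vowel is 'e' add -ori; stems whose last vowel is 'i' add the prefix zu-; stems whose last vowel is 'o' insert -as- after the first vowel.
So danaz → danazoth.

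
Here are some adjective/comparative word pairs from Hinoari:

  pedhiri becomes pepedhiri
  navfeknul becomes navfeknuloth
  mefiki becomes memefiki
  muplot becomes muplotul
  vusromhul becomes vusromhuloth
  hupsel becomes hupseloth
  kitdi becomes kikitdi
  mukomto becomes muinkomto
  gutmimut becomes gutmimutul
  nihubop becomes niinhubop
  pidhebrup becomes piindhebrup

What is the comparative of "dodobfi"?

dododobfi

"dodobfi" ends in -i. The stems ending in -i (kitdi → kikitdi, mefiki → memefiki, pedhiri → pepedhiri) repeat the first consonant+vowel as a prefix.
The other patterns: stems ending in -l add -oth; stems ending in -t add -ul; stems ending in -o or -p insert -in- after the first vowel.
So dodobfi → dododobfi.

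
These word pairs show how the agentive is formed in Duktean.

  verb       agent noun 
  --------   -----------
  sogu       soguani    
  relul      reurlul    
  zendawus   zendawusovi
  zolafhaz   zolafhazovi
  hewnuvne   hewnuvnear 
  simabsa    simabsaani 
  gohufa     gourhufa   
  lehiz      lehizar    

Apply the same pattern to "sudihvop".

sudihvopani

gohufa and simabsa both end in -a yet inflect differently (gourhufa, simabsaani), so the final letter is not what conditions the rule; the first letter is.
"sudihvop" begins with s-. The stems beginning with s- (sogu → soguani, simabsa → simabsaani) add -ani.
So sudihvop → sudihvopani.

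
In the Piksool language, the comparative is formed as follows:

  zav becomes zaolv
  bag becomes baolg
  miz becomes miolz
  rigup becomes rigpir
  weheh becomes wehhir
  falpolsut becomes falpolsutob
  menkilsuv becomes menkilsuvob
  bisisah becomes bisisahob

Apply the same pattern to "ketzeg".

ketzgir

zav and menkilsuv both end in -v yet inflect differently (zaolv, menkilsuvob), so the final letter is not what conditions the rule; the number of vowels is.
"ketzeg" has 2 vowels. The stems with 2 vowels (rigup → rigpir, weheh → wehhir) delete the last vowel and add -ir.
The other patterns: stems with 1 vowel insert -ol- after the first vowel; stems with 3 vowels add -ob.
So ketzeg → ketzgir.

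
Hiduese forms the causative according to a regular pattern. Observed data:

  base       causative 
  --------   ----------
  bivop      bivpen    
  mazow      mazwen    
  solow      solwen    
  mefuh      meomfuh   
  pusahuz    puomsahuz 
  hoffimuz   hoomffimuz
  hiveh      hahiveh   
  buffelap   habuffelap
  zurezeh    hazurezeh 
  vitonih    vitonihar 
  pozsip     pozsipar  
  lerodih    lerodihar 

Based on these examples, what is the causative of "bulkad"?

habulkad

mefuh and hiveh both end in -h yet inflect differently (meomfuh, hahiveh), so the final letter is not what conditions the rule; the last vowel is.
"bulkad" has last vowel 'a'. The one such stem in the data (buffelap → habuffelap) adds the prefix ha-, so the same rule applies.
The other patterns: stems whose last vowel is 'o' delete the last vowel and add -en; stems whose last vowel is 'u' insert -om- after the first vowel; stems whose last vowel is 'i' add -ar.
So bulkad → habulkad.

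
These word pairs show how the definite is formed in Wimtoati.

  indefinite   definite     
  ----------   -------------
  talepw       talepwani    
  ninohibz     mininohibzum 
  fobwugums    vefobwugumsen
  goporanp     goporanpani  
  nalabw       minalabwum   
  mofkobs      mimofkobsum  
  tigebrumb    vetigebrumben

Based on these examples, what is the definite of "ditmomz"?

veditmomzen

mofkobs and fobwugums both end in -s yet inflect differently (mimofkobsum, vefobwugumsen), so the final letter is not what conditions the rule; the second-to-last letter is.
"ditmomz" has second-to-last letter 'm'. The stems whose second-to-last letter is 'm' (fobwugums → vefobwugumsen, tigebrumb → vetigebrumben) add ve- … -en around the stem.
The other patterns: stems whose second-to-last letter is 'b' add mi- … -um around the stem; stems whose second-to-last letter is 'n' or 'p' add -ani.
So ditmomz → veditmomzen.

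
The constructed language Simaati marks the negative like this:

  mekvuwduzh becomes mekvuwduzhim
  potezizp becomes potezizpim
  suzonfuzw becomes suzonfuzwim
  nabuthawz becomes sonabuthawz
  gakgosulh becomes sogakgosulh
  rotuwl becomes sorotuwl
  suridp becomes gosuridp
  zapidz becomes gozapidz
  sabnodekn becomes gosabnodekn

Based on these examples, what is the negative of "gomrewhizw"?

gomrewhizwim

"gomrewhizw" has second-to-last letter 'z'. The stems whose second-to-last letter is 'z' (mekvuwduzh → mekvuwduzhim, potezizp → potezizpim, suzonfuzw → suzonfuzwim) add -im.
The other patterns: stems whose second-to-last letter is 'l' or 'w' add the prefix so-; stems whose second-to-last letter is 'd' or 'k' add the prefix go-.
So gomrewhizw → gomrewhizwim.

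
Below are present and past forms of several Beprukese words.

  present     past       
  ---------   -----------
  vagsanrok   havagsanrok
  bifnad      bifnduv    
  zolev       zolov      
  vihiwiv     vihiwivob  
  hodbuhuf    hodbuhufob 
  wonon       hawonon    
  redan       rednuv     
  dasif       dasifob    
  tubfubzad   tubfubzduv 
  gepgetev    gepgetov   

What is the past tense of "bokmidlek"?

redan and wonon both end in -n yet inflect differently (rednuv, hawonon), so the final letter is not what conditions the rule; the last vowel is.
"bokmidlek" has last vowel 'e'. The stems whose last vowel is 'e' (zolev → zolov, gepgetev → gepgetov) change the last vowel to 'o'.
So bokmidlek → bokmidlok.

bokmidlok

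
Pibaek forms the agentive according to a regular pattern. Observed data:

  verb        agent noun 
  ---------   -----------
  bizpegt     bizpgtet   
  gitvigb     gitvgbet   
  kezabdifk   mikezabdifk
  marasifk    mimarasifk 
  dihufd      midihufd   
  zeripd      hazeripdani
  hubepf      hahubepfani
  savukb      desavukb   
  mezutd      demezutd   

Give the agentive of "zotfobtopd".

hazotfobtopdani

dihufd and zeripd both end in -d yet inflect differently (midihufd, hazeripdani), so the final letter is not what conditions the rule; the second-to-last letter is.
"zotfobtopd" has second-to-last letter 'p'. The stems whose second-to-last letter is 'p' (zeripd → hazeripdani, hubepf → hahubepfani) add ha- … -ani around the stem.
The other patterns: stems whose second-to-last letter is 'g' delete the last vowel and add -et; stems whose second-to-last letter is 'f' add the prefix mi-; stems whose second-to-last letter is 'k' or 't' add the prefix de-.
So zotfobtopd → hazotfobtopdani.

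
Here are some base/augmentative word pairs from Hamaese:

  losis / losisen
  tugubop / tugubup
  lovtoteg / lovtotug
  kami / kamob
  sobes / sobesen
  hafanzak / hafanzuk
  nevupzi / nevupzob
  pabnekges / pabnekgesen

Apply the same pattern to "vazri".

"vazri" ends in -i. The stems ending in -i (kami → kamob, nevupzi → nevupzob) drop the final letter and add -ob.
The other patterns: stems ending in -s add -en; stems ending in -g, -k or -p change the last vowel to 'u'.
So vazri → vazrob.

vazrob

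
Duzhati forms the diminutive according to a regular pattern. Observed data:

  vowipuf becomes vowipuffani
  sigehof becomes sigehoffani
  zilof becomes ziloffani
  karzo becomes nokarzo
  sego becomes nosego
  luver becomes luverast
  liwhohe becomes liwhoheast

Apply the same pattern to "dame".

sigehof and karzo both have last vowel 'o' yet inflect differently (sigehoffani, nokarzo), so the last vowel is not what conditions the rule; the final letter is.
"dame" ends in -e. The one such stem in the data (liwhohe → liwhoheast) adds -ast, so the same rule applies.
So dame → dameast.

dameast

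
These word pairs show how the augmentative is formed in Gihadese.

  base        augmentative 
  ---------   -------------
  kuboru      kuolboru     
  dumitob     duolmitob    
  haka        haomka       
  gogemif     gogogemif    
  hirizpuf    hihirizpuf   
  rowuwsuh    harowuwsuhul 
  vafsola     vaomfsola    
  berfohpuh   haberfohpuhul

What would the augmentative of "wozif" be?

"wozif" ends in -f. The stems ending in -f (hirizpuf → hihirizpuf, gogemif → gogogemif) repeat the first consonant+vowel as a prefix.
The other patterns: stems ending in -h add ha- … -ul around the stem; stems ending in -a insert -om- after the first vowel; stems ending in -b or -u insert -ol- after the first vowel.
So wozif → wowozif.

wowozif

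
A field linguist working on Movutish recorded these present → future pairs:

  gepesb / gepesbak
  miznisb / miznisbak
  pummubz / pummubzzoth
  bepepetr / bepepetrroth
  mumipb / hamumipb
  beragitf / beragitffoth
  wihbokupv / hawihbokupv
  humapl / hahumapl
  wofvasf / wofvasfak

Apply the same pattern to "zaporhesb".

zaporhesbak

mumipb and gepesb both end in -b yet inflect differently (hamumipb, gepesbak), so the final letter is not what conditions the rule; the second-to-last letter is.
"zaporhesb" has second-to-last letter 's'. The stems whose second-to-last letter is 's' (gepesb → gepesbak, miznisb → miznisbak, wofvasf → wofvasfak) add -ak.
So zaporhesb → zaporhesbak.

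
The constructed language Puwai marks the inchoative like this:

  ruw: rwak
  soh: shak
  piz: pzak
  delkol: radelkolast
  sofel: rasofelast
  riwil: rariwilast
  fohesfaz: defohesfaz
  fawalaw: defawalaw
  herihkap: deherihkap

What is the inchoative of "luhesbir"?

piz and fohesfaz both end in -z yet inflect differently (pzak, defohesfaz), so the final letter is not what conditions the rule; the number of vowels is.
"luhesbir" has 3 vowels. The stems with 3 vowels (fohesfaz → defohesfaz, fawalaw → defawalaw, herihkap → deherihkap) add the prefix de-.
So luhesbir → deluhesbir.

deluhesbir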